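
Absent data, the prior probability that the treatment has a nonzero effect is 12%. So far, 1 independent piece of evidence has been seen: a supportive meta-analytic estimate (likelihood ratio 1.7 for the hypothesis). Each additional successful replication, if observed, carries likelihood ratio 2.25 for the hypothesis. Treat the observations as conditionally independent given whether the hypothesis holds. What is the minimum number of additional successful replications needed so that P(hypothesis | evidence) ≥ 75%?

Prior odds = 0.12/0.88 = 3/22.
Bayes factor of the evidence already in hand = 1.7.
Odds after that evidence = (3/22) × 1.7 = 51/220.
Target odds = 0.75/0.25 = 3.
Need 2.25ⁿ ≥ 3 ÷ (51/220) = 220/17.
2.25³ = 11.390625 falls short of 220/17 but 2.25⁴ = 25.62890625 reaches it, so n = 4.

4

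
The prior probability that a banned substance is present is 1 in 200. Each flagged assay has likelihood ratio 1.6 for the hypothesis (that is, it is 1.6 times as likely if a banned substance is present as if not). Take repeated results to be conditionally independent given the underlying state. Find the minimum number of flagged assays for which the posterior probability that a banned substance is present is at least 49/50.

Prior odds = 0.005/0.995 = 1/199.
Likelihood ratio per flagged assay = 1.6.
Target posterior odds = 0.98/0.02 = 49.
Need (1/199) × 1.6ⁿ ≥ 49, i.e. 1.6ⁿ ≥ 9751.
1.6¹⁹ ≈7555.79 falls short of 9751 but 1.6²⁰ ≈12089.3 reaches it, so n = 20.

20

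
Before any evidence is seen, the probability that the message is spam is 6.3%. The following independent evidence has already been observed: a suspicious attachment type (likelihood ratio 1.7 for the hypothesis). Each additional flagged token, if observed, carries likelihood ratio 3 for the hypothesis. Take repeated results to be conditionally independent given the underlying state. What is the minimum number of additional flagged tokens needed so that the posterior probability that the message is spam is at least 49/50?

Prior odds = 0.063/0.937 = 63/937.
Bayes factor of the evidence already in hand = 1.7.
Odds after that evidence = (63/937) × 1.7 = 1071/9370.
Target odds = 0.98/0.02 = 49.
Need 3ⁿ ≥ 49 ÷ (1071/9370) = 65590/153.
3⁵ = 243 falls short of 65590/153 but 3⁶ = 729 reaches it, so n = 6.

6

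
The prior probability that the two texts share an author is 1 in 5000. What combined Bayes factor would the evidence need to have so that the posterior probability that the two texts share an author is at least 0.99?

494901

Prior odds = 0.0002/0.9998 = 1/4999.
Target odds = 0.99/0.01 = 99.
Required Bayes factor = 99 ÷ (1/4999) = 494901.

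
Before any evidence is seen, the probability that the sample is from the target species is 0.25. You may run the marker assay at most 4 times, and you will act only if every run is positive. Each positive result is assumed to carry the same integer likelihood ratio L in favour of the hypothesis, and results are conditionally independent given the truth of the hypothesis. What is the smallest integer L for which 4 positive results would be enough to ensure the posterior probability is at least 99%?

5

Prior odds = 0.25/0.75 = 1/3.
Target odds = 0.99/0.01 = 99.
Need L⁴ ≥ 99 ÷ (1/3) = 297.
4⁴ = 256 < 297 ≤ 625 = 5⁴, so L = 5.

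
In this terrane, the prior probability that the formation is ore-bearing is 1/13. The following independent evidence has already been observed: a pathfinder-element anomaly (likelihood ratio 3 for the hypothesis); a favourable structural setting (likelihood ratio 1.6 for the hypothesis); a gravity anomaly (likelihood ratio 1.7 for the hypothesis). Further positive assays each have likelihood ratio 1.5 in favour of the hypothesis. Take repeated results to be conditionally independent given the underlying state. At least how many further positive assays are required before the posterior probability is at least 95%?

Prior odds = (1/13)/(12/13) = 1/12.
Combined Bayes factor of the evidence already in hand = 3 × 1.6 × 1.7 = 8.16.
Odds after that evidence = (1/12) × 8.16 = 0.68.
Target odds = 0.95/0.05 = 19.
Need 1.5ⁿ ≥ 19 ÷ 0.68 = 475/17.
1.5⁸ = 25.62890625 falls short of 475/17 but 1.5⁹ = 19683/512 reaches it, so n = 9.

9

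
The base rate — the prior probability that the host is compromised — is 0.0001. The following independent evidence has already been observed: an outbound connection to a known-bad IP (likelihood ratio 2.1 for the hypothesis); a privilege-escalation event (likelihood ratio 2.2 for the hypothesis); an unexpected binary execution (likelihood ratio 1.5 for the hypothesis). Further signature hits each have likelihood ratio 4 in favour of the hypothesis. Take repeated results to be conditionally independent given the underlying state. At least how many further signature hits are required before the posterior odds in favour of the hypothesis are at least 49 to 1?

9

Prior odds = 0.0001/0.9999 = 1/9999.
Combined Bayes factor of the evidence already in hand = 2.1 × 2.2 × 1.5 = 6.93.
Odds after that evidence = (1/9999) × 6.93 = 7/10100.
Target odds = 49.
Need 4ⁿ ≥ 49 ÷ (7/10100) = 70700.
4⁸ = 65536 falls short of 70700 but 4⁹ = 262144 reaches it, so n = 9.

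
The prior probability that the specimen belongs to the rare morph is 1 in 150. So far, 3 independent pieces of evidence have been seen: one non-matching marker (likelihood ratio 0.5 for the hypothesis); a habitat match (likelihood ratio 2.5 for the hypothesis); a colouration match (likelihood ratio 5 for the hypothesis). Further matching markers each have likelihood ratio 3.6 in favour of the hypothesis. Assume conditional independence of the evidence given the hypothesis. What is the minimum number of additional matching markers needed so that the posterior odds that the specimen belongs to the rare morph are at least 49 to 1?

6

Prior odds = (1/150)/(149/150) = 1/149.
Combined Bayes factor of the evidence already in hand = 0.5 × 2.5 × 5 = 6.25.
Odds after that evidence = (1/149) × 6.25 = 25/596.
Target odds = 49.
Need 3.6ⁿ ≥ 49 ÷ (25/596) = 1168.16.
3.6⁵ = 604.66176 falls short of 1168.16 but 3.6⁶ = 34012224/15625 reaches it, so n = 6.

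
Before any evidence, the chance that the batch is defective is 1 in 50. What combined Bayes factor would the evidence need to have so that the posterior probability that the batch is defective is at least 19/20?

931

Prior odds = 0.02/0.98 = 1/49.
Target odds = 0.95/0.05 = 19.
Required Bayes factor = 19 ÷ (1/49) = 931.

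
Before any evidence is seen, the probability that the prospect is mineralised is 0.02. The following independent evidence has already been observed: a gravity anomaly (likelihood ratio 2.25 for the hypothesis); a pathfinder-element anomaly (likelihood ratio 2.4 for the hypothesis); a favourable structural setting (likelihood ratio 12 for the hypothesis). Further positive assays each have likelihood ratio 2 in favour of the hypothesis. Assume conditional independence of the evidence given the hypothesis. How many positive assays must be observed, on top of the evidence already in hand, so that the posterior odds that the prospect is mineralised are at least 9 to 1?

3

Prior odds = 0.02/0.98 = 1/49.
Combined Bayes factor of the evidence already in hand = 2.25 × 2.4 × 12 = 64.8.
Odds after that evidence = (1/49) × 64.8 = 324/245.
Target odds = 9.
Need 2ⁿ ≥ 9 ÷ (324/245) = 245/36.
2² = 4 falls short of 245/36 but 2³ = 8 reaches it, so n = 3.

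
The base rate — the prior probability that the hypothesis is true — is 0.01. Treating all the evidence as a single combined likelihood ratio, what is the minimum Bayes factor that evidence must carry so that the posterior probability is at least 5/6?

495

Prior odds = 0.01/0.99 = 1/99.
Target odds = (5/6)/(1/6) = 5.
Required Bayes factor = 5 ÷ (1/99) = 495.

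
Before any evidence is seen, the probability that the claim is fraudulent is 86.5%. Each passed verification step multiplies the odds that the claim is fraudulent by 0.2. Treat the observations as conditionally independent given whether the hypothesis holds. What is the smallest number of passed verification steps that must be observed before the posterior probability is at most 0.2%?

6

Prior odds: 0.865 ÷ 0.135 = 173/27.
Likelihood ratio per passed verification step = 0.2.
Target posterior odds = 0.002/0.998 = 1/499.
Require 0.2ⁿ ≤ 1/499 ÷ (173/27) = 27/86327.
0.2⁵ = 0.00032 is still above 27/86327 but 0.2⁶ = 1/15625 is at or below it, so n = 6.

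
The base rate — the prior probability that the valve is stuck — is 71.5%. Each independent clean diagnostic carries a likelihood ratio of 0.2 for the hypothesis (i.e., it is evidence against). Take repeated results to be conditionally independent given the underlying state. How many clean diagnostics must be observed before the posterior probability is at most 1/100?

4

Prior odds: 0.715 ÷ 0.285 = 143/57.
Likelihood ratio per clean diagnostic = 0.2.
Target odds: 0.01 ÷ 0.99 = 1/99.
Require 0.2ⁿ ≤ 1/99 ÷ (143/57) = 19/4719.
0.2³ = 0.008 is still above 19/4719 but 0.2⁴ = 0.0016 is at or below it, so n = 4.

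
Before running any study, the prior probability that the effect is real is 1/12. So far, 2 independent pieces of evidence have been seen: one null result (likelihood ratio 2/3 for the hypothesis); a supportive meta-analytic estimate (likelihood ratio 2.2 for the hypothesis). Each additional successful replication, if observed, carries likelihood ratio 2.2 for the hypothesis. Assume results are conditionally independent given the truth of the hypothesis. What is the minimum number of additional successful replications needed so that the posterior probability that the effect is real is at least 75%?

4

Prior odds = (1/12)/(11/12) = 1/11.
Combined Bayes factor of the evidence already in hand = (2/3) × 2.2 = 22/15.
Odds after that evidence = (1/11) × 22/15 = 2/15.
Target odds = 0.75/0.25 = 3.
Need 2.2ⁿ ≥ 3 ÷ (2/15) = 22.5.
2.2³ = 10.648 falls short of 22.5 but 2.2⁴ = 23.4256 reaches it, so n = 4.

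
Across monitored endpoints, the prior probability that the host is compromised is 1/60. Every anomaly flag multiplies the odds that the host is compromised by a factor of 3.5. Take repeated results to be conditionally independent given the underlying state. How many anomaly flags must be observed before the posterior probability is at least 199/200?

8

Prior odds: (1/60) ÷ (59/60) = 1/59.
Likelihood ratio per anomaly flag = 3.5.
Target posterior odds = 0.995/0.005 = 199.
Need (1/59) × 3.5ⁿ ≥ 199, i.e. 3.5ⁿ ≥ 11741.
3.5⁷ = 823543/128 falls short of 11741 but 3.5⁸ = 5764801/256 reaches it, so n = 8.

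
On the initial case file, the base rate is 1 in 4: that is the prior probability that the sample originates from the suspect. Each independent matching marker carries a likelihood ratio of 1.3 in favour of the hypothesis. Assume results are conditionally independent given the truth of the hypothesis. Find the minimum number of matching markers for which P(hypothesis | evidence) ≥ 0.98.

20

Prior odds = 0.25/0.75 = 1/3.
Likelihood ratio per matching marker = 1.3.
Target odds: 0.98 ÷ 0.02 = 49.
Need (1/3) × 1.3ⁿ ≥ 49, i.e. 1.3ⁿ ≥ 147.
1.3¹⁹ ≈146.192 falls short of 147 but 1.3²⁰ ≈190.05 reaches it, so n = 20.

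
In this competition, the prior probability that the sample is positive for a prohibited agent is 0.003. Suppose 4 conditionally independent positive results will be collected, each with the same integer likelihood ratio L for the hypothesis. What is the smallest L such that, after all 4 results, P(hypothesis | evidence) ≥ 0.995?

17

Prior odds = 0.003/0.997 = 3/997.
Target odds = 0.995/0.005 = 199.
Need L⁴ ≥ 199 ÷ (3/997) = 198403/3.
16⁴ = 65536 < 198403/3 ≤ 83521 = 17⁴, so L = 17.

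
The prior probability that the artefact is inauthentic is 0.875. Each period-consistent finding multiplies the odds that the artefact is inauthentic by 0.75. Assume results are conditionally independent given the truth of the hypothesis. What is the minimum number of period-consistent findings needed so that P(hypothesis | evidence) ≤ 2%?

21

Prior odds: 0.875 ÷ 0.125 = 7.
Likelihood ratio per period-consistent finding = 0.75.
Target posterior odds = 0.02/0.98 = 1/49.
Need 7 × 0.75ⁿ ≤ 1/49, i.e. 0.75ⁿ ≤ 1/343.
0.75²⁰ ≈0.00317121 is still above 1/343 but 0.75²¹ ≈0.00237841 is at or below it, so n = 21.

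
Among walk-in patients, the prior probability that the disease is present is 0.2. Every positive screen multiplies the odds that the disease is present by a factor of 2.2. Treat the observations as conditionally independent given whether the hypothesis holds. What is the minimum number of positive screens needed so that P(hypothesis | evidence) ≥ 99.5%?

Prior odds = 0.2/0.8 = 0.25.
Likelihood ratio per positive screen = 2.2.
Target odds: 0.995 ÷ 0.005 = 199.
Require 2.2ⁿ ≥ 199 ÷ 0.25 = 796.
2.2⁸ = 214358881/390625 falls short of 796 but 2.2⁹ ≈1207.27 reaches it, so n = 9.

9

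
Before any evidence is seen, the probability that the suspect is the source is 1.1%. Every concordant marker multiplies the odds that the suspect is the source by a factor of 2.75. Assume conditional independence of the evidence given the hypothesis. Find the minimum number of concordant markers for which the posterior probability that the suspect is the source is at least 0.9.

7

Prior odds = 0.011/0.989 = 11/989.
Likelihood ratio per concordant marker = 2.75.
Target odds: 0.9 ÷ 0.1 = 9.
Require 2.75ⁿ ≥ 9 ÷ (11/989) = 8901/11.
2.75⁶ = 1771561/4096 falls short of 8901/11 but 2.75⁷ = 19487171/16384 reaches it, so n = 7.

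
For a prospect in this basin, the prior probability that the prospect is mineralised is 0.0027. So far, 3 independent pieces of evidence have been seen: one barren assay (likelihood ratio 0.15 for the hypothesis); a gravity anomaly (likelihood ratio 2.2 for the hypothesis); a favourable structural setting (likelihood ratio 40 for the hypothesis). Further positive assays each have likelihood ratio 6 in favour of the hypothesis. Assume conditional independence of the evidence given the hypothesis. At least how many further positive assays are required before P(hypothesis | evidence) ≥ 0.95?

Prior odds = 0.0027/0.9973 = 27/9973.
Combined Bayes factor of the evidence already in hand = 0.15 × 2.2 × 40 = 13.2.
Odds after that evidence = (27/9973) × 13.2 = 1782/49865.
Target odds = 0.95/0.05 = 19.
Need 6ⁿ ≥ 19 ÷ (1782/49865) = 947435/1782.
6³ = 216 falls short of 947435/1782 but 6⁴ = 1296 reaches it, so n = 4.

4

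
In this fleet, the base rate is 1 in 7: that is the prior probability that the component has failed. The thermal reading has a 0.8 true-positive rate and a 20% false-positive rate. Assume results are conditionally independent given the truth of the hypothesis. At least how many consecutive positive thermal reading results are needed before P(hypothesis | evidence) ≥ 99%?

5

Prior odds: (1/7) ÷ (6/7) = 1/6.
Likelihood ratio of a positive result = 0.8/0.2 = 4.
Target posterior odds = 0.99/0.01 = 99.
Require 4ⁿ ≥ 99 ÷ (1/6) = 594.
4⁴ = 256 falls short of 594 but 4⁵ = 1024 reaches it, so n = 5.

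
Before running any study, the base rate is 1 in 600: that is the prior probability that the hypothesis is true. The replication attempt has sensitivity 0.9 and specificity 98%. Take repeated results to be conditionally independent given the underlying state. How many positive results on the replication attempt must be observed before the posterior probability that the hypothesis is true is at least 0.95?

Prior odds: (1/600) ÷ (599/600) = 1/599.
False-positive rate = 1 − 0.98 = 0.02; likelihood ratio of a positive = 0.9/0.02 = 45.
Target posterior odds = 0.95/0.05 = 19.
Need (1/599) × 45ⁿ ≥ 19, i.e. 45ⁿ ≥ 11381.
45² = 2025 falls short of 11381 but 45³ = 91125 reaches it, so n = 3.

3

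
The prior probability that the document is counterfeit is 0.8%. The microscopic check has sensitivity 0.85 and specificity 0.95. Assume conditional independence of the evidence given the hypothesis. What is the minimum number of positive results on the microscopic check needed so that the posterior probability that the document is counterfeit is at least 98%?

Prior odds: 0.008 ÷ 0.992 = 1/124.
False-positive rate = 1 − 0.95 = 0.05; likelihood ratio of a positive = 0.85/0.05 = 17.
Target posterior odds = 0.98/0.02 = 49.
Need (1/124) × 17ⁿ ≥ 49, i.e. 17ⁿ ≥ 6076.
17³ = 4913 falls short of 6076 but 17⁴ = 83521 reaches it, so n = 4.

4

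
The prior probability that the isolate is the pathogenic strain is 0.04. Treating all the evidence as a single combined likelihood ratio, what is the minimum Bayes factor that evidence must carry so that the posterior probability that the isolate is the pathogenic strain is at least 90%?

Prior odds = 0.04/0.96 = 1/24.
Target odds = 0.9/0.1 = 9.
Required Bayes factor = 9 ÷ (1/24) = 216.

216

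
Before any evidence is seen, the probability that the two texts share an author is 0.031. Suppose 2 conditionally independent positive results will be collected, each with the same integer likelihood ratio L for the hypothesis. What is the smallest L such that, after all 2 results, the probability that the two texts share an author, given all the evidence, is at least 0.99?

56

Prior odds = 0.031/0.969 = 31/969.
Target odds = 0.99/0.01 = 99.
Need L² ≥ 99 ÷ (31/969) = 95931/31.
55² = 3025 < 95931/31 ≤ 3136 = 56², so L = 56.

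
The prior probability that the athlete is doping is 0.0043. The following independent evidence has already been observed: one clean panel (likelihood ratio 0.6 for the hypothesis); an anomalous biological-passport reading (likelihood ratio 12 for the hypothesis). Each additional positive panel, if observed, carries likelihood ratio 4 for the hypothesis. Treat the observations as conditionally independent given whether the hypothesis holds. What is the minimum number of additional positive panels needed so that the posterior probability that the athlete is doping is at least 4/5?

Prior odds = 0.0043/0.9957 = 43/9957.
Combined Bayes factor of the evidence already in hand = 0.6 × 12 = 7.2.
Odds after that evidence = (43/9957) × 7.2 = 516/16595.
Target odds = 0.8/0.2 = 4.
Need 4ⁿ ≥ 4 ÷ (516/16595) = 16595/129.
4³ = 64 falls short of 16595/129 but 4⁴ = 256 reaches it, so n = 4.

4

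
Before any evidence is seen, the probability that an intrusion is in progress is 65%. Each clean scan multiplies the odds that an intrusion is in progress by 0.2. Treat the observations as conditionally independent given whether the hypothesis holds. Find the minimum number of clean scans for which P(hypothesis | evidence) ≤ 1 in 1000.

5

Prior odds = 0.65/0.35 = 13/7.
Likelihood ratio per clean scan = 0.2.
Target posterior odds = 0.001/0.999 = 1/999.
Require 0.2ⁿ ≤ 1/999 ÷ (13/7) = 7/12987.
0.2⁴ = 0.0016 is still above 7/12987 but 0.2⁵ = 0.00032 is at or below it, so n = 5.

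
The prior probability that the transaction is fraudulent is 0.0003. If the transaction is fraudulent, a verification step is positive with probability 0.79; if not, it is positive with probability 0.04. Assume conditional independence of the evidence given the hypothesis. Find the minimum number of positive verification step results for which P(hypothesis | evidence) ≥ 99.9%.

6

Prior odds: 0.0003 ÷ 0.9997 = 3/9997.
Likelihood ratio of a positive = 0.79/0.04 = 19.75.
Target posterior odds = 0.999/0.001 = 999.
Require 19.75ⁿ ≥ 999 ÷ (3/9997) = 3329001.
19.75⁵ ≈3.00494e+06 falls short of 3329001 but 19.75⁶ ≈5.93475e+07 reaches it, so n = 6.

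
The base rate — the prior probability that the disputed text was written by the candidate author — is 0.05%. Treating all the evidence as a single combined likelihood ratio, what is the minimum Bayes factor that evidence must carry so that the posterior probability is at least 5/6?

9995

Prior odds = 0.0005/0.9995 = 1/1999.
Target odds = (5/6)/(1/6) = 5.
Required Bayes factor = 5 ÷ (1/1999) = 9995.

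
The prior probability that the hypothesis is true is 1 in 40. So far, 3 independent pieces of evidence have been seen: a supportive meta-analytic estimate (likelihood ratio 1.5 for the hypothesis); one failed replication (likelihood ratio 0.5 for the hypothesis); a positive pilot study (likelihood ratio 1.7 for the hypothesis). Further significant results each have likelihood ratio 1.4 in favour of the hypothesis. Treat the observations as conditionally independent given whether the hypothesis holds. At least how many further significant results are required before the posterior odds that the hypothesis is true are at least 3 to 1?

Prior odds = 0.025/0.975 = 1/39.
Combined Bayes factor of the evidence already in hand = 1.5 × 0.5 × 1.7 = 1.275.
Odds after that evidence = (1/39) × 1.275 = 17/520.
Target odds = 3.
Need 1.4ⁿ ≥ 3 ÷ (17/520) = 1560/17.
1.4¹³ ≈79.3715 falls short of 1560/17 but 1.4¹⁴ ≈111.12 reaches it, so n = 14.

14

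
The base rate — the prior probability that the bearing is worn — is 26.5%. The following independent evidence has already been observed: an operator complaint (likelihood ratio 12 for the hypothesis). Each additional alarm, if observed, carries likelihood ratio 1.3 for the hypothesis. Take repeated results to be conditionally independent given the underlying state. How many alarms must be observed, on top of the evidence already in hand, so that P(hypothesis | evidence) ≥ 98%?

10

Prior odds = 0.265/0.735 = 53/147.
Bayes factor of the evidence already in hand = 12.
Odds after that evidence = (53/147) × 12 = 212/49.
Target odds = 0.98/0.02 = 49.
Need 1.3ⁿ ≥ 49 ÷ (212/49) = 2401/212.
1.3⁹ ≈10.6045 falls short of 2401/212 but 1.3¹⁰ ≈13.7858 reaches it, so n = 10.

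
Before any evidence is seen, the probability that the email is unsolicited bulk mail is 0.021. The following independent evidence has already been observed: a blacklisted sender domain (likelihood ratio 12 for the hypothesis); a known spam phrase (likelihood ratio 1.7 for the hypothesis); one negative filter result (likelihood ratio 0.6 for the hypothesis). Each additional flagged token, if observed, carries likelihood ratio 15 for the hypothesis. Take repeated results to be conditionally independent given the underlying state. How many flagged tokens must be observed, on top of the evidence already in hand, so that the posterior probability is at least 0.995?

3

Prior odds = 0.021/0.979 = 21/979.
Combined Bayes factor of the evidence already in hand = 12 × 1.7 × 0.6 = 12.24.
Odds after that evidence = (21/979) × 12.24 = 6426/24475.
Target odds = 0.995/0.005 = 199.
Need 15ⁿ ≥ 199 ÷ (6426/24475) = 4870525/6426.
15² = 225 falls short of 4870525/6426 but 15³ = 3375 reaches it, so n = 3.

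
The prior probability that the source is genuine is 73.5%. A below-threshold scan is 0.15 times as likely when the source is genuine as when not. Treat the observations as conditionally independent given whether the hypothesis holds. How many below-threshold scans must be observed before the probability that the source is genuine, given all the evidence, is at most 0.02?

3

Prior odds: 0.735 ÷ 0.265 = 147/53.
Likelihood ratio per below-threshold scan = 0.15.
Target posterior odds = 0.02/0.98 = 1/49.
Require 0.15ⁿ ≤ 1/49 ÷ (147/53) = 53/7203.
0.15² = 0.0225 is still above 53/7203 but 0.15³ = 0.003375 is at or below it, so n = 3.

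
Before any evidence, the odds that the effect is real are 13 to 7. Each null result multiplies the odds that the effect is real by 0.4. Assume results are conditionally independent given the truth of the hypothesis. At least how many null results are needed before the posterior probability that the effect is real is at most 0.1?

4

Prior odds = 13/7.
Likelihood ratio per null result = 0.4.
Target posterior odds = 0.1/0.9 = 1/9.
Need (13/7) × 0.4ⁿ ≤ 1/9, i.e. 0.4ⁿ ≤ 7/117.
0.4³ = 0.064 is still above 7/117 but 0.4⁴ = 0.0256 is at or below it, so n = 4.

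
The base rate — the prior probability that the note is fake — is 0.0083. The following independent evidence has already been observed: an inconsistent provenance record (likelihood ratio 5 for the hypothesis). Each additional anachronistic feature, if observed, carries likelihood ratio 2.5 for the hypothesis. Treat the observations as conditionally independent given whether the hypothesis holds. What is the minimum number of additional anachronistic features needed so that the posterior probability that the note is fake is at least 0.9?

Prior odds = 0.0083/0.9917 = 83/9917.
Bayes factor of the evidence already in hand = 5.
Odds after that evidence = (83/9917) × 5 = 415/9917.
Target odds = 0.9/0.1 = 9.
Need 2.5ⁿ ≥ 9 ÷ (415/9917) = 89253/415.
2.5⁵ = 97.65625 falls short of 89253/415 but 2.5⁶ = 244.140625 reaches it, so n = 6.

6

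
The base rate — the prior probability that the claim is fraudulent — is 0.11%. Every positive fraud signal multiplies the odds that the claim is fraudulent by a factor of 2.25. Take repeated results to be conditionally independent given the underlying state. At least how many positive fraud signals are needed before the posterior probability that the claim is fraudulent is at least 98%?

Prior odds: 0.0011 ÷ 0.9989 = 11/9989.
Likelihood ratio per positive fraud signal = 2.25.
Target posterior odds = 0.98/0.02 = 49.
Need (11/9989) × 2.25ⁿ ≥ 49, i.e. 2.25ⁿ ≥ 489461/11.
2.25¹³ ≈37876.8 falls short of 489461/11 but 2.25¹⁴ ≈85222.7 reaches it, so n = 14.

14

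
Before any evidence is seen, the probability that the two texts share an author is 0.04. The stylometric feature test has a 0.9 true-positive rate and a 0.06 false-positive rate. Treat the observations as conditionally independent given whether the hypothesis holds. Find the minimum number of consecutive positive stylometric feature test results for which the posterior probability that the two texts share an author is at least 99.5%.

Prior odds = 0.04/0.96 = 1/24.
Likelihood ratio of a positive result = 0.9/0.06 = 15.
Target posterior odds = 0.995/0.005 = 199.
Require 15ⁿ ≥ 199 ÷ (1/24) = 4776.
15³ = 3375 falls short of 4776 but 15⁴ = 50625 reaches it, so n = 4.

4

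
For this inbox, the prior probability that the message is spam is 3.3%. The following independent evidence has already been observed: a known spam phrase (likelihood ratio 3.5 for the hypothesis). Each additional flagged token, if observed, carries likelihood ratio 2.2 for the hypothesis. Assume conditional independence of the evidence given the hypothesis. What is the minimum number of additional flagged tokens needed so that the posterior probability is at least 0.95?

7

Prior odds = 0.033/0.967 = 33/967.
Bayes factor of the evidence already in hand = 3.5.
Odds after that evidence = (33/967) × 3.5 = 231/1934.
Target odds = 0.95/0.05 = 19.
Need 2.2ⁿ ≥ 19 ÷ (231/1934) = 36746/231.
2.2⁶ = 1771561/15625 falls short of 36746/231 but 2.2⁷ = 19487171/78125 reaches it, so n = 7.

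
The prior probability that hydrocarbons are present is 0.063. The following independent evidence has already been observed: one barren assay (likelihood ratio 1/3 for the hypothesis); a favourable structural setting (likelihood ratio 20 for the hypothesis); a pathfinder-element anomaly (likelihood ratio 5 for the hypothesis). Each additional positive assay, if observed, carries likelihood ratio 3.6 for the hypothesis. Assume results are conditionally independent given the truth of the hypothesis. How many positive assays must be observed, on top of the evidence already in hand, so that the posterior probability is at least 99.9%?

5

Prior odds = 0.063/0.937 = 63/937.
Combined Bayes factor of the evidence already in hand = (1/3) × 20 × 5 = 100/3.
Odds after that evidence = (63/937) × 100/3 = 2100/937.
Target odds = 0.999/0.001 = 999.
Need 3.6ⁿ ≥ 999 ÷ (2100/937) = 312021/700.
3.6⁴ = 167.9616 falls short of 312021/700 but 3.6⁵ = 604.66176 reaches it, so n = 5.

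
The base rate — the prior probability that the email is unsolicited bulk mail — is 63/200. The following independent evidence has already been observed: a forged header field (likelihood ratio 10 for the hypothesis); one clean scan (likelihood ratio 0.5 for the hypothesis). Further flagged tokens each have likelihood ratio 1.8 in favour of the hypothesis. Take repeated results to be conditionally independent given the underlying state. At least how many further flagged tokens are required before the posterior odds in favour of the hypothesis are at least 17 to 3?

Prior odds = 0.315/0.685 = 63/137.
Combined Bayes factor of the evidence already in hand = 10 × 0.5 = 5.
Odds after that evidence = (63/137) × 5 = 315/137.
Target odds = 17/3.
Need 1.8ⁿ ≥ 17/3 ÷ (315/137) = 2329/945.
1.8¹ = 1.8 falls short of 2329/945 but 1.8² = 3.24 reaches it, so n = 2.

2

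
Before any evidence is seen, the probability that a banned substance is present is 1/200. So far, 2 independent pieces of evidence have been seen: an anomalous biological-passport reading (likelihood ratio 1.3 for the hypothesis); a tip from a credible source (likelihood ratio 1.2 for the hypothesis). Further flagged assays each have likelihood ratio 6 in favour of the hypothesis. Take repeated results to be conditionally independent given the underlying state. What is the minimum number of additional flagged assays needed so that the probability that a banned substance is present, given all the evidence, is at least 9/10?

4

Prior odds = 0.005/0.995 = 1/199.
Combined Bayes factor of the evidence already in hand = 1.3 × 1.2 = 1.56.
Odds after that evidence = (1/199) × 1.56 = 39/4975.
Target odds = 0.9/0.1 = 9.
Need 6ⁿ ≥ 9 ÷ (39/4975) = 14925/13.
6³ = 216 falls short of 14925/13 but 6⁴ = 1296 reaches it, so n = 4.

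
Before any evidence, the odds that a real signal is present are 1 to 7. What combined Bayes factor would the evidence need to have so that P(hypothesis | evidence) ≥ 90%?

Prior odds = 1/7.
Target odds = 0.9/0.1 = 9.
Required Bayes factor = 9 ÷ (1/7) = 63.

63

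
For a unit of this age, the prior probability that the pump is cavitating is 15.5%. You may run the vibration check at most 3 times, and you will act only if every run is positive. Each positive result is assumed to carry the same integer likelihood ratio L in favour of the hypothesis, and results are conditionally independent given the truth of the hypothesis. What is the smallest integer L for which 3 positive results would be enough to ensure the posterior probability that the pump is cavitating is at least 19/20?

5

Prior odds = 0.155/0.845 = 31/169.
Target odds = 0.95/0.05 = 19.
Need L³ ≥ 19 ÷ (31/169) = 3211/31.
4³ = 64 < 3211/31 ≤ 125 = 5³, so L = 5.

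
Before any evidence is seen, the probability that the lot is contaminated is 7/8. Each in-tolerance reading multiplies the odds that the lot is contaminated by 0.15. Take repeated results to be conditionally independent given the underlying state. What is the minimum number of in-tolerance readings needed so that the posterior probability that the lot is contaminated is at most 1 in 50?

4

Prior odds: 0.875 ÷ 0.125 = 7.
Likelihood ratio per in-tolerance reading = 0.15.
Target posterior odds = 0.02/0.98 = 1/49.
Require 0.15ⁿ ≤ 1/49 ÷ 7 = 1/343.
0.15³ = 0.003375 is still above 1/343 but 0.15⁴ = 81/160000 is at or below it, so n = 4.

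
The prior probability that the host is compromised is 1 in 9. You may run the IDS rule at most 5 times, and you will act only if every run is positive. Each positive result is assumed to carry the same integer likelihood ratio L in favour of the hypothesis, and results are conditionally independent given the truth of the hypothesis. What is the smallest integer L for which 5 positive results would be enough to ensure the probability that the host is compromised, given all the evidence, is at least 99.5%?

Prior odds = (1/9)/(8/9) = 0.125.
Target odds = 0.995/0.005 = 199.
Need L⁵ ≥ 199 ÷ 0.125 = 1592.
4⁵ = 1024 < 1592 ≤ 3125 = 5⁵, so L = 5.

5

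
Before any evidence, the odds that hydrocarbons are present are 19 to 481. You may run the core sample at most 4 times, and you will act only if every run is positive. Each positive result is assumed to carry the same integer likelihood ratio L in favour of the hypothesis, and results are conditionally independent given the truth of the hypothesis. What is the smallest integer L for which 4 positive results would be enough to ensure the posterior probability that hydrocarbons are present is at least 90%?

4

Prior odds = 19/481.
Target odds = 0.9/0.1 = 9.
Need L⁴ ≥ 9 ÷ (19/481) = 4329/19.
3⁴ = 81 < 4329/19 ≤ 256 = 4⁴, so L = 4.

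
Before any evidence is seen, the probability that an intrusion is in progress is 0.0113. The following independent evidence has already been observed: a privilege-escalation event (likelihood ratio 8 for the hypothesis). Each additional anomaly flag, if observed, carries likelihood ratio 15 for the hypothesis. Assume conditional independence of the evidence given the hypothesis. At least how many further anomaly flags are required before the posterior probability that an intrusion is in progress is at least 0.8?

Prior odds = 0.0113/0.9887 = 113/9887.
Bayes factor of the evidence already in hand = 8.
Odds after that evidence = (113/9887) × 8 = 904/9887.
Target odds = 0.8/0.2 = 4.
Need 15ⁿ ≥ 4 ÷ (904/9887) = 9887/226.
15¹ = 15 falls short of 9887/226 but 15² = 225 reaches it, so n = 2.

2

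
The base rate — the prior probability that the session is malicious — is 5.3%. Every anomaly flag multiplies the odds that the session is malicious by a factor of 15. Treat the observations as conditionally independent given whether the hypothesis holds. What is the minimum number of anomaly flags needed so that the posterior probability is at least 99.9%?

4

Prior odds: 0.053 ÷ 0.947 = 53/947.
Likelihood ratio per anomaly flag = 15.
Target odds: 0.999 ÷ 0.001 = 999.
Need (53/947) × 15ⁿ ≥ 999, i.e. 15ⁿ ≥ 946053/53.
15³ = 3375 falls short of 946053/53 but 15⁴ = 50625 reaches it, so n = 4.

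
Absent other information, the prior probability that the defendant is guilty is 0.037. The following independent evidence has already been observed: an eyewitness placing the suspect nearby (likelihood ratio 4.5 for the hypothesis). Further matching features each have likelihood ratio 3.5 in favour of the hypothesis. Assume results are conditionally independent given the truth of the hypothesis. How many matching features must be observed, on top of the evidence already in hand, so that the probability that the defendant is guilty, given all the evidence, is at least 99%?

Prior odds = 0.037/0.963 = 37/963.
Bayes factor of the evidence already in hand = 4.5.
Odds after that evidence = (37/963) × 4.5 = 37/214.
Target odds = 0.99/0.01 = 99.
Need 3.5ⁿ ≥ 99 ÷ (37/214) = 21186/37.
3.5⁵ = 525.21875 falls short of 21186/37 but 3.5⁶ = 1838.265625 reaches it, so n = 6.

6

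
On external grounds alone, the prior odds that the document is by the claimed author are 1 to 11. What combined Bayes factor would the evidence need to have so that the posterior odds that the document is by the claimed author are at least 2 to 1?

Prior odds = 1/11.
Target odds = 2.
Required Bayes factor = 2 ÷ (1/11) = 22.

22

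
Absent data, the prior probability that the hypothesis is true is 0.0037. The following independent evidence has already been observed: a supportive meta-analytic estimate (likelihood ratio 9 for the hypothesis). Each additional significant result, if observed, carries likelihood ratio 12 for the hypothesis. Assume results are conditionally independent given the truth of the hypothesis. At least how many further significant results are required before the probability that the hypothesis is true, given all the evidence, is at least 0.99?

4

Prior odds = 0.0037/0.9963 = 37/9963.
Bayes factor of the evidence already in hand = 9.
Odds after that evidence = (37/9963) × 9 = 37/1107.
Target odds = 0.99/0.01 = 99.
Need 12ⁿ ≥ 99 ÷ (37/1107) = 109593/37.
12³ = 1728 falls short of 109593/37 but 12⁴ = 20736 reaches it, so n = 4.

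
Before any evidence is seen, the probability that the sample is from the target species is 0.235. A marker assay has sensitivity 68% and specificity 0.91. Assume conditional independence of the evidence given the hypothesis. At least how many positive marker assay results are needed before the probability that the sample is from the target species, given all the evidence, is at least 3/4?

Prior odds = 0.235/0.765 = 47/153.
False-positive rate = 1 − 0.91 = 0.09; likelihood ratio of a positive = 0.68/0.09 = 68/9.
Target posterior odds = 0.75/0.25 = 3.
Require (68/9)ⁿ ≥ 3 ÷ (47/153) = 459/47.
(68/9)¹ = 68/9 falls short of 459/47 but (68/9)² = 4624/81 reaches it, so n = 2.

2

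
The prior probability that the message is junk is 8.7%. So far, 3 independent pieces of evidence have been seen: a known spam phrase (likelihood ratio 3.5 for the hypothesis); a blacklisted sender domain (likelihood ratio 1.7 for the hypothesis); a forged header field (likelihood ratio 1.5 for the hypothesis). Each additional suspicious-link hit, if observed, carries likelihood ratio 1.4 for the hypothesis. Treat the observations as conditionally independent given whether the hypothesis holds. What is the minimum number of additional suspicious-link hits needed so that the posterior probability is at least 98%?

Prior odds = 0.087/0.913 = 87/913.
Combined Bayes factor of the evidence already in hand = 3.5 × 1.7 × 1.5 = 8.925.
Odds after that evidence = (87/913) × 8.925 = 31059/36520.
Target odds = 0.98/0.02 = 49.
Need 1.4ⁿ ≥ 49 ÷ (31059/36520) = 255640/4437.
1.4¹² ≈56.6939 falls short of 255640/4437 but 1.4¹³ ≈79.3715 reaches it, so n = 13.

13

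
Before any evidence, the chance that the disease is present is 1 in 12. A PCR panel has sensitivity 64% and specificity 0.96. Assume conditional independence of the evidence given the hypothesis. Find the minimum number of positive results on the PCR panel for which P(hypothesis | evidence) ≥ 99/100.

Prior odds = (1/12)/(11/12) = 1/11.
False-positive rate = 1 − 0.96 = 0.04; likelihood ratio of a positive = 0.64/0.04 = 16.
Target odds: 0.99 ÷ 0.01 = 99.
Require 16ⁿ ≥ 99 ÷ (1/11) = 1089.
16² = 256 falls short of 1089 but 16³ = 4096 reaches it, so n = 3.

3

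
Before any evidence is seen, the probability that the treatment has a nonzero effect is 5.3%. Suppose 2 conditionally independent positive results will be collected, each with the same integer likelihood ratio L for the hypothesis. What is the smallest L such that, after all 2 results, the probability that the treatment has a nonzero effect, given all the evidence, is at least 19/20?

19

Prior odds = 0.053/0.947 = 53/947.
Target odds = 0.95/0.05 = 19.
Need L² ≥ 19 ÷ (53/947) = 17993/53.
18² = 324 < 17993/53 ≤ 361 = 19², so L = 19.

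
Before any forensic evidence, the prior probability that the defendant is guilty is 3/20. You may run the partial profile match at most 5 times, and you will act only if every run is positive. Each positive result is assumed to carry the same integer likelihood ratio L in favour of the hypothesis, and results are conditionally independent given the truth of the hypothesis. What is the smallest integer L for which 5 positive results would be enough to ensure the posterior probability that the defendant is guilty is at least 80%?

Prior odds = 0.15/0.85 = 3/17.
Target odds = 0.8/0.2 = 4.
Need L⁵ ≥ 4 ÷ (3/17) = 68/3.
1⁵ = 1 < 68/3 ≤ 32 = 2⁵, so L = 2.

2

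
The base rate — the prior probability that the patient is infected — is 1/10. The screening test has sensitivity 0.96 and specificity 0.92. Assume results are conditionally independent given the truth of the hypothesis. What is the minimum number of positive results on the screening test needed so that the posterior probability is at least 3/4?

Prior odds = 0.1/0.9 = 1/9.
False-positive rate = 1 − 0.92 = 0.08; likelihood ratio of a positive = 0.96/0.08 = 12.
Target odds: 0.75 ÷ 0.25 = 3.
Need (1/9) × 12ⁿ ≥ 3, i.e. 12ⁿ ≥ 27.
12¹ = 12 falls short of 27 but 12² = 144 reaches it, so n = 2.

2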